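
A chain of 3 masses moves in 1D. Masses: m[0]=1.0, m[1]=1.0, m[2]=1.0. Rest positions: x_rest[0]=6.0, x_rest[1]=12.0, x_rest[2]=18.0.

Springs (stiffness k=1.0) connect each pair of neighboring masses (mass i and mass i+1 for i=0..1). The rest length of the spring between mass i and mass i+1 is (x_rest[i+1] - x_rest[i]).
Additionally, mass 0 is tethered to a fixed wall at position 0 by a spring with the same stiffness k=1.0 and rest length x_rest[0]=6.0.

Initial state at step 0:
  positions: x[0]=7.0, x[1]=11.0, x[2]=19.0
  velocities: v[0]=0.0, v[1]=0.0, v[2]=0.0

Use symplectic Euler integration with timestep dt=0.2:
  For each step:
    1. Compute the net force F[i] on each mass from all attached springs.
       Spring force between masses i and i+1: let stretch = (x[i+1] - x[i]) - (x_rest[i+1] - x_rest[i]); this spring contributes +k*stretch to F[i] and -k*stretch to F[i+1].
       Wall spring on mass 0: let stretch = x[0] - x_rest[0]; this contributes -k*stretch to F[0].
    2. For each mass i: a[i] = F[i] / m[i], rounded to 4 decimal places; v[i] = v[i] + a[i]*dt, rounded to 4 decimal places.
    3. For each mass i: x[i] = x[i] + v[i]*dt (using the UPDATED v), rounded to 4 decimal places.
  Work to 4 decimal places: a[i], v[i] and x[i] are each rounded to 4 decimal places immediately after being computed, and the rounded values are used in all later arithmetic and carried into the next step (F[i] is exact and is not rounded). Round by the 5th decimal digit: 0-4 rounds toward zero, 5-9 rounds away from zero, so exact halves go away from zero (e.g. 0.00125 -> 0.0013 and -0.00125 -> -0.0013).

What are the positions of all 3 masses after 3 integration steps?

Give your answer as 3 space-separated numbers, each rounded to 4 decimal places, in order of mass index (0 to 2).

Step 0: x=[7.0000 11.0000 19.0000] v=[0.0000 0.0000 0.0000]
Step 1: x=[6.8800 11.1600 18.9200] v=[-0.6000 0.8000 -0.4000]
Step 2: x=[6.6560 11.4592 18.7696] v=[-1.1200 1.4960 -0.7520]
Step 3: x=[6.3579 11.8587 18.5668] v=[-1.4906 1.9974 -1.0141]

Answer: 6.3579 11.8587 18.5668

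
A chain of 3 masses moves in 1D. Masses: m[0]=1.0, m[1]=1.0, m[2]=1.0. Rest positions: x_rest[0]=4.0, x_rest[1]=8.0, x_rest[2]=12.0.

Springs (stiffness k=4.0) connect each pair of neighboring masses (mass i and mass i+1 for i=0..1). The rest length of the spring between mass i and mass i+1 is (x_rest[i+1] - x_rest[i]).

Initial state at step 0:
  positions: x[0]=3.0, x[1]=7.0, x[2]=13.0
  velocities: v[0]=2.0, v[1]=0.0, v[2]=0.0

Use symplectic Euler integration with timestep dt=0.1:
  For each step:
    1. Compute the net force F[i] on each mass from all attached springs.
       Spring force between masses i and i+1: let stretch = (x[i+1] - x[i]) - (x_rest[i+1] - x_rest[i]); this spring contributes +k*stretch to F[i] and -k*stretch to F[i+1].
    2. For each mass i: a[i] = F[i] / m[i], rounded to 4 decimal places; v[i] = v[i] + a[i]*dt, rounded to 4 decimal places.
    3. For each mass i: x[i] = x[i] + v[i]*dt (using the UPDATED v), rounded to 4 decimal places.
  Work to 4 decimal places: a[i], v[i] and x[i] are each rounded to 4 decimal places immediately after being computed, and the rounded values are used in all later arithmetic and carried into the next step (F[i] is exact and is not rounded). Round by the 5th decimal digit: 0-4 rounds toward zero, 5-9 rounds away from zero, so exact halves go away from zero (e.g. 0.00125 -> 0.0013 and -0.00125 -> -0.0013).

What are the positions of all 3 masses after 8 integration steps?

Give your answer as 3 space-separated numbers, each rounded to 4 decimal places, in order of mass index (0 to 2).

Step 0: x=[3.0000 7.0000 13.0000] v=[2.0000 0.0000 0.0000]
Step 1: x=[3.2000 7.0800 12.9200] v=[2.0000 0.8000 -0.8000]
Step 2: x=[3.3952 7.2384 12.7664] v=[1.9520 1.5840 -1.5360]
Step 3: x=[3.5841 7.4642 12.5517] v=[1.8893 2.2579 -2.1472]
Step 4: x=[3.7682 7.7383 12.2935] v=[1.8413 2.7409 -2.5822]
Step 5: x=[3.9511 8.0358 12.0131] v=[1.8293 2.9749 -2.8043]
Step 6: x=[4.1374 8.3290 11.7336] v=[1.8632 2.9319 -2.7952]
Step 7: x=[4.3314 8.5907 11.4779] v=[1.9398 2.6171 -2.5570]
Step 8: x=[4.5358 8.7975 11.2667] v=[2.0435 2.0683 -2.1119]

Answer: 4.5358 8.7975 11.2667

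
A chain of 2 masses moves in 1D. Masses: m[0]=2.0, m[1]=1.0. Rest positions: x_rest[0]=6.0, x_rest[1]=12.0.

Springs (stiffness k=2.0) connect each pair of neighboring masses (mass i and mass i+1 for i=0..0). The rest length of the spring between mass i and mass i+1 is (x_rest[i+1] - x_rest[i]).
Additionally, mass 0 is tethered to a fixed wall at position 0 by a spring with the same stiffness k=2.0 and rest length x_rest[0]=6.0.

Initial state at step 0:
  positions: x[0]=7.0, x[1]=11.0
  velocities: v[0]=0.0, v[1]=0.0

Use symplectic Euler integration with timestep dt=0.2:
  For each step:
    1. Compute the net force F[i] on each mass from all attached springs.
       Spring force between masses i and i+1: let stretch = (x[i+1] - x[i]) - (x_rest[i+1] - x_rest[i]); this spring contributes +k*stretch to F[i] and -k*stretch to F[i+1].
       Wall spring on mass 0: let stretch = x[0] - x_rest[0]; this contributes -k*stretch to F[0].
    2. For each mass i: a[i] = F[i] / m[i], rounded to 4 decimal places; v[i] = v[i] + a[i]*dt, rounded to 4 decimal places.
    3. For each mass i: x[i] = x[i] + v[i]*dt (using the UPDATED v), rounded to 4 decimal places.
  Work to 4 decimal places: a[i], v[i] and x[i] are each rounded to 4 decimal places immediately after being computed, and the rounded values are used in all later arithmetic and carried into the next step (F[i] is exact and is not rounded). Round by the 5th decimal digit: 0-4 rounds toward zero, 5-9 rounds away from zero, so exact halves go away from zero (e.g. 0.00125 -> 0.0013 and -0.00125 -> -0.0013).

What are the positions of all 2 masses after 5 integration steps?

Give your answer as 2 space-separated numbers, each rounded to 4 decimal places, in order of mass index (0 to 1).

Step 0: x=[7.0000 11.0000] v=[0.0000 0.0000]
Step 1: x=[6.8800 11.1600] v=[-0.6000 0.8000]
Step 2: x=[6.6560 11.4576] v=[-1.1200 1.4880]
Step 3: x=[6.3578 11.8511] v=[-1.4909 1.9674]
Step 4: x=[6.0250 12.2851] v=[-1.6638 2.1701]
Step 5: x=[5.7016 12.6983] v=[-1.6168 2.0661]

Answer: 5.7016 12.6983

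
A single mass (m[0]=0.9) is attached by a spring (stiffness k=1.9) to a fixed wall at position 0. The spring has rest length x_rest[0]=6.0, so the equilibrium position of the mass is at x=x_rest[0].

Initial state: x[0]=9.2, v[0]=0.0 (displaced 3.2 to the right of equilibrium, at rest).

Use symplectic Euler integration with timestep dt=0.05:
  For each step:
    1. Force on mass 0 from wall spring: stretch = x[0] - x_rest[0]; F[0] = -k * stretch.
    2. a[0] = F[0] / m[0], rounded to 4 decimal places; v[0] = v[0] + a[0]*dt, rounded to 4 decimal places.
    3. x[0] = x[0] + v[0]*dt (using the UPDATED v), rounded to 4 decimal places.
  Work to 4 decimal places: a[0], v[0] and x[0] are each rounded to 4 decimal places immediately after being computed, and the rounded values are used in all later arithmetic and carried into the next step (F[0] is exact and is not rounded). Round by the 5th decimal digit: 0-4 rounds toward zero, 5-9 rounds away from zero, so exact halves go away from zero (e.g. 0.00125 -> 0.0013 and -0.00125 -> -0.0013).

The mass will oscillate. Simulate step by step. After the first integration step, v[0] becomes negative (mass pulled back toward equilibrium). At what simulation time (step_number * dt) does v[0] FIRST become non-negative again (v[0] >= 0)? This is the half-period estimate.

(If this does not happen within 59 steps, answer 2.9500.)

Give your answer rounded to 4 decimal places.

Step 0: x=[9.2000] v=[0.0000]
Step 1: x=[9.1831] v=[-0.3378]
Step 2: x=[9.1494] v=[-0.6738]
Step 3: x=[9.0991] v=[-1.0062]
Step 4: x=[9.0324] v=[-1.3333]
Step 5: x=[8.9497] v=[-1.6534]
Step 6: x=[8.8515] v=[-1.9648]
Step 7: x=[8.7382] v=[-2.2658]
Step 8: x=[8.6105] v=[-2.5548]
Step 9: x=[8.4690] v=[-2.8304]
Step 10: x=[8.3145] v=[-3.0910]
Step 11: x=[8.1477] v=[-3.3353]
Step 12: x=[7.9696] v=[-3.5620]
Step 13: x=[7.7811] v=[-3.7699]
Step 14: x=[7.5832] v=[-3.9579]
Step 15: x=[7.3770] v=[-4.1250]
Step 16: x=[7.1635] v=[-4.2704]
Step 17: x=[6.9438] v=[-4.3932]
Step 18: x=[6.7192] v=[-4.4928]
Step 19: x=[6.4908] v=[-4.5687]
Step 20: x=[6.2598] v=[-4.6205]
Step 21: x=[6.0274] v=[-4.6479]
Step 22: x=[5.7949] v=[-4.6508]
Step 23: x=[5.5634] v=[-4.6292]
Step 24: x=[5.3342] v=[-4.5831]
Step 25: x=[5.1086] v=[-4.5128]
Step 26: x=[4.8877] v=[-4.4187]
Step 27: x=[4.6726] v=[-4.3013]
Step 28: x=[4.4645] v=[-4.1612]
Step 29: x=[4.2645] v=[-3.9991]
Step 30: x=[4.0737] v=[-3.8159]
Step 31: x=[3.8931] v=[-3.6126]
Step 32: x=[3.7236] v=[-3.3902]
Step 33: x=[3.5661] v=[-3.1499]
Step 34: x=[3.4215] v=[-2.8930]
Step 35: x=[3.2905] v=[-2.6208]
Step 36: x=[3.1738] v=[-2.3348]
Step 37: x=[3.0720] v=[-2.0365]
Step 38: x=[2.9856] v=[-1.7274]
Step 39: x=[2.9151] v=[-1.4092]
Step 40: x=[2.8609] v=[-1.0836]
Step 41: x=[2.8233] v=[-0.7523]
Step 42: x=[2.8025] v=[-0.4170]
Step 43: x=[2.7985] v=[-0.0795]
Step 44: x=[2.8114] v=[0.2584]
First v>=0 after going negative at step 44, time=2.2000

Answer: 2.2000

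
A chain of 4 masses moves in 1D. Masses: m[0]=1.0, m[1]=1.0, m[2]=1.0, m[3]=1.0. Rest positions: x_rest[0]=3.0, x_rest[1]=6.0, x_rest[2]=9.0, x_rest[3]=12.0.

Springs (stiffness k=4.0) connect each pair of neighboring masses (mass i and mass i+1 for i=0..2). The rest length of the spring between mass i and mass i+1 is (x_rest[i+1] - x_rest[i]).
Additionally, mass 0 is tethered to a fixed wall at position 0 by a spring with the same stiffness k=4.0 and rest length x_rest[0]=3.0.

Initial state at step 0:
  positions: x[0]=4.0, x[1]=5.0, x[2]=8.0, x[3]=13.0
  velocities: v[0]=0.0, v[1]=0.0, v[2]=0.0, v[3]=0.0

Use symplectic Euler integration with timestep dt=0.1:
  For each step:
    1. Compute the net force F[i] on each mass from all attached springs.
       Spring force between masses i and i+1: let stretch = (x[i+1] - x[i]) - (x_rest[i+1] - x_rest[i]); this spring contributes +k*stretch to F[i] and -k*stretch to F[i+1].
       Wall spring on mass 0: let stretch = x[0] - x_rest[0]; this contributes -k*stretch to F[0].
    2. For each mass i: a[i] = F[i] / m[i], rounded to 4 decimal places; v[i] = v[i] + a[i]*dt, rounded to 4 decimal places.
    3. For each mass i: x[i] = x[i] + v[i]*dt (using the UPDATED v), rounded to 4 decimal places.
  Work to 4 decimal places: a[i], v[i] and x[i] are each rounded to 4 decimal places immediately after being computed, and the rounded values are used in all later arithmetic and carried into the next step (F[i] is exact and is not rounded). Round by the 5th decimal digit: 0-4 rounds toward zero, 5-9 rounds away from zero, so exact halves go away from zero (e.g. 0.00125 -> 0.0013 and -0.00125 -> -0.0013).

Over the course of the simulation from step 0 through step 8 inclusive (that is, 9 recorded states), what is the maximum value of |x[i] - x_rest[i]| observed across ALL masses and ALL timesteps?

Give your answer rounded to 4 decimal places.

Answer: 1.1863

Derivation:
Step 0: x=[4.0000 5.0000 8.0000 13.0000] v=[0.0000 0.0000 0.0000 0.0000]
Step 1: x=[3.8800 5.0800 8.0800 12.9200] v=[-1.2000 0.8000 0.8000 -0.8000]
Step 2: x=[3.6528 5.2320 8.2336 12.7664] v=[-2.2720 1.5200 1.5360 -1.5360]
Step 3: x=[3.3427 5.4409 8.4485 12.5515] v=[-3.1014 2.0890 2.1485 -2.1491]
Step 4: x=[2.9828 5.6862 8.7072 12.2925] v=[-3.5992 2.4528 2.5867 -2.5903]
Step 5: x=[2.6117 5.9442 8.9884 12.0101] v=[-3.7110 2.5798 2.8124 -2.8244]
Step 6: x=[2.2694 6.1907 9.2687 11.7268] v=[-3.4227 2.4645 2.8034 -2.8331]
Step 7: x=[1.9932 6.4034 9.5242 11.4652] v=[-2.7619 2.1272 2.5554 -2.6163]
Step 8: x=[1.8137 6.5645 9.7326 11.2459] v=[-1.7951 1.6114 2.0835 -2.1927]
Max displacement = 1.1863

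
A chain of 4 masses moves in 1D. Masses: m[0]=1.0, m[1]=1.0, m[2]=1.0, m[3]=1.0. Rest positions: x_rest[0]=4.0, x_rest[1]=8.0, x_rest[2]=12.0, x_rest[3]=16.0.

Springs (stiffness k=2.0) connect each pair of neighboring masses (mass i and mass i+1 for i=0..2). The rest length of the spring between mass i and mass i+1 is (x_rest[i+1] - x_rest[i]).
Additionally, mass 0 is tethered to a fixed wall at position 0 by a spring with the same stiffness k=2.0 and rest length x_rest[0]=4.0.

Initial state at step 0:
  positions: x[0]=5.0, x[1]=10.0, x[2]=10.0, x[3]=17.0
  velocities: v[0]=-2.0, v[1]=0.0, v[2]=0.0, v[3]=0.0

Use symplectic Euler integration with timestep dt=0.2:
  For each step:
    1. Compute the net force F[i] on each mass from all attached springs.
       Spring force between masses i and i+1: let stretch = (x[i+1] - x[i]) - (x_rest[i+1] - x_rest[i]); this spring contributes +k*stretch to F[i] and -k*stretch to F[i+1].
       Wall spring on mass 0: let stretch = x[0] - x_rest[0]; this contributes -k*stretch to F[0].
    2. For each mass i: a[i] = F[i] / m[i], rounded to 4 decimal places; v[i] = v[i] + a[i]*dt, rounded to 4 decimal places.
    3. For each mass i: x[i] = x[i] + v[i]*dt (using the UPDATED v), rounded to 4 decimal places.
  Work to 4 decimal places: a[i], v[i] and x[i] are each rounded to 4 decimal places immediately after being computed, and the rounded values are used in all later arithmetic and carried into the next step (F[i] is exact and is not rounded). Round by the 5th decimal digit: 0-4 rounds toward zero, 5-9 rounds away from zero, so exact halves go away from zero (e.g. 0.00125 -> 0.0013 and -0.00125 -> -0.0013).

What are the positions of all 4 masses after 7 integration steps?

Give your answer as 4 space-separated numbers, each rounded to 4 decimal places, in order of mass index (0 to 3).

Step 0: x=[5.0000 10.0000 10.0000 17.0000] v=[-2.0000 0.0000 0.0000 0.0000]
Step 1: x=[4.6000 9.6000 10.5600 16.7600] v=[-2.0000 -2.0000 2.8000 -1.2000]
Step 2: x=[4.2320 8.8768 11.5392 16.3440] v=[-1.8400 -3.6160 4.8960 -2.0800]
Step 3: x=[3.8970 7.9950 12.6898 15.8636] v=[-1.6749 -4.4090 5.7530 -2.4019]
Step 4: x=[3.5781 7.1609 13.7187 15.4493] v=[-1.5945 -4.1703 5.1446 -2.0714]
Step 5: x=[3.2596 6.5648 14.3614 15.2166] v=[-1.5926 -2.9803 3.2137 -1.1636]
Step 6: x=[2.9447 6.3281 14.4488 15.2355] v=[-1.5744 -1.1837 0.4371 0.0943]
Step 7: x=[2.6649 6.4703 13.9495 15.5114] v=[-1.3989 0.7112 -2.4965 1.3796]

Answer: 2.6649 6.4703 13.9495 15.5114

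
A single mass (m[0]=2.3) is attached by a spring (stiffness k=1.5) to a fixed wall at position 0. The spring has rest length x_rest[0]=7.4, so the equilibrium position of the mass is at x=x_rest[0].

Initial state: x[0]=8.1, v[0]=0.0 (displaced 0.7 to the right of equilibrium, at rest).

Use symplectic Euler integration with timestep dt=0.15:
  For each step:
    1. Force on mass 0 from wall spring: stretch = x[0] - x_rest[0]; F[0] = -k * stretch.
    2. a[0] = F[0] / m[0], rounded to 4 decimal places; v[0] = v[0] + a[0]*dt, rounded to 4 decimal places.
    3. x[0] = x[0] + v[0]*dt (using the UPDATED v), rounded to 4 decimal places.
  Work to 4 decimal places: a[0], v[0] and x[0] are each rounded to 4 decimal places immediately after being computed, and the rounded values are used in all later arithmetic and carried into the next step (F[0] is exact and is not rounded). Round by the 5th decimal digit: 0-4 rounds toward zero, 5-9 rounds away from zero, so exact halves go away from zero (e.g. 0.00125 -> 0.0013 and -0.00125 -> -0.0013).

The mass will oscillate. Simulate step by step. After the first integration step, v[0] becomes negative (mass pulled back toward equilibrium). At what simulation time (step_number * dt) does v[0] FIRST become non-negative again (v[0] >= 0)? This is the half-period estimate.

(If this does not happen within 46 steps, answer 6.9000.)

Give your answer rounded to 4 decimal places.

Answer: 3.9000

Derivation:
Step 0: x=[8.1000] v=[0.0000]
Step 1: x=[8.0897] v=[-0.0685]
Step 2: x=[8.0693] v=[-0.1360]
Step 3: x=[8.0391] v=[-0.2015]
Step 4: x=[7.9995] v=[-0.2640]
Step 5: x=[7.9511] v=[-0.3227]
Step 6: x=[7.8946] v=[-0.3766]
Step 7: x=[7.8309] v=[-0.4250]
Step 8: x=[7.7608] v=[-0.4672]
Step 9: x=[7.6854] v=[-0.5025]
Step 10: x=[7.6058] v=[-0.5304]
Step 11: x=[7.5232] v=[-0.5505]
Step 12: x=[7.4388] v=[-0.5625]
Step 13: x=[7.3539] v=[-0.5663]
Step 14: x=[7.2696] v=[-0.5618]
Step 15: x=[7.1872] v=[-0.5491]
Step 16: x=[7.1080] v=[-0.5283]
Step 17: x=[7.0330] v=[-0.4997]
Step 18: x=[6.9634] v=[-0.4638]
Step 19: x=[6.9002] v=[-0.4211]
Step 20: x=[6.8444] v=[-0.3722]
Step 21: x=[6.7967] v=[-0.3179]
Step 22: x=[6.7579] v=[-0.2589]
Step 23: x=[6.7285] v=[-0.1961]
Step 24: x=[6.7089] v=[-0.1304]
Step 25: x=[6.6995] v=[-0.0628]
Step 26: x=[6.7004] v=[0.0057]
First v>=0 after going negative at step 26, time=3.9000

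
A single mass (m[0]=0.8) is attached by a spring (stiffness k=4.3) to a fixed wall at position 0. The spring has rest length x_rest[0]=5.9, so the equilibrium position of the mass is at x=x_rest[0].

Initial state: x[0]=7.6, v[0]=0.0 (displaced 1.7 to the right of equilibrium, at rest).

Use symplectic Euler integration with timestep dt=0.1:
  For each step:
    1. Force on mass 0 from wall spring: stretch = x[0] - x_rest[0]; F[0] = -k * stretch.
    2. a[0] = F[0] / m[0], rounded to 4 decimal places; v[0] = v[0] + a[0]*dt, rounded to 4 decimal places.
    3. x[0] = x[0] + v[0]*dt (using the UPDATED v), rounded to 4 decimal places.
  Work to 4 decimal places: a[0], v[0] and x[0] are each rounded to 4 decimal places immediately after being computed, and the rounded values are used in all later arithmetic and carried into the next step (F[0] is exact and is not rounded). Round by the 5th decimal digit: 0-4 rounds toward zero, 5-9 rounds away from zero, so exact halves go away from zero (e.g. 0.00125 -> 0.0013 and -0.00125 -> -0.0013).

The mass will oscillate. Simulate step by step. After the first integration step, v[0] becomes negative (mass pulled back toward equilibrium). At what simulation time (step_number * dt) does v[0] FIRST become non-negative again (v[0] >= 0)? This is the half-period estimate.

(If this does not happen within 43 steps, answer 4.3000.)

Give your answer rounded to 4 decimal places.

Answer: 1.4000

Derivation:
Step 0: x=[7.6000] v=[0.0000]
Step 1: x=[7.5086] v=[-0.9138]
Step 2: x=[7.3308] v=[-1.7784]
Step 3: x=[7.0761] v=[-2.5475]
Step 4: x=[6.7581] v=[-3.1797]
Step 5: x=[6.3940] v=[-3.6409]
Step 6: x=[6.0034] v=[-3.9064]
Step 7: x=[5.6072] v=[-3.9620]
Step 8: x=[5.2267] v=[-3.8046]
Step 9: x=[4.8824] v=[-3.4427]
Step 10: x=[4.5928] v=[-2.8957]
Step 11: x=[4.3735] v=[-2.1931]
Step 12: x=[4.2362] v=[-1.3726]
Step 13: x=[4.1884] v=[-0.4783]
Step 14: x=[4.2326] v=[0.4417]
First v>=0 after going negative at step 14, time=1.4000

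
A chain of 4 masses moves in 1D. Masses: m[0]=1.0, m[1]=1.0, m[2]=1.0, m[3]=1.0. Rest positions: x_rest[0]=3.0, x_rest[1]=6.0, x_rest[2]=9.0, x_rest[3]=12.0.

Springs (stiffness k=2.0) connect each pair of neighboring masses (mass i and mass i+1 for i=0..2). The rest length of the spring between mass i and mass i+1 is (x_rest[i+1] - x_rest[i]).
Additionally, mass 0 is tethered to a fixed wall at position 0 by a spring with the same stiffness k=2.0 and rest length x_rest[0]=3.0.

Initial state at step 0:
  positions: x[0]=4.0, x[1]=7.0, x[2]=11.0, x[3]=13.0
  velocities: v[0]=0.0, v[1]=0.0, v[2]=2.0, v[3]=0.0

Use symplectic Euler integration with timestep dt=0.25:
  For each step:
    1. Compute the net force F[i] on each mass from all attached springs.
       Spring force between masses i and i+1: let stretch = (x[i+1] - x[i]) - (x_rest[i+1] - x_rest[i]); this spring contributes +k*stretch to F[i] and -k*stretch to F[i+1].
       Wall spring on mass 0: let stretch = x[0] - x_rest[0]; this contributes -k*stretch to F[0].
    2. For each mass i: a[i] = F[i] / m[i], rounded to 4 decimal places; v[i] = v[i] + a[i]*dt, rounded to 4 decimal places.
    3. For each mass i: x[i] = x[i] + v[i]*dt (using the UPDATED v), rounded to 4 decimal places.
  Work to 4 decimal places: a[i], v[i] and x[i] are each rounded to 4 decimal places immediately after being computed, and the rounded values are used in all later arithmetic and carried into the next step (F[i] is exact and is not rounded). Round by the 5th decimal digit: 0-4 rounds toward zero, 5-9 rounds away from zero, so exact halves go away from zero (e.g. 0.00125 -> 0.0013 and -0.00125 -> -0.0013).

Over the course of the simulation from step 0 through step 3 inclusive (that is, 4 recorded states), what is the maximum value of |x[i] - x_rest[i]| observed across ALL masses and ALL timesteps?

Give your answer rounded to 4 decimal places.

Answer: 2.2500

Derivation:
Step 0: x=[4.0000 7.0000 11.0000 13.0000] v=[0.0000 0.0000 2.0000 0.0000]
Step 1: x=[3.8750 7.1250 11.2500 13.1250] v=[-0.5000 0.5000 1.0000 0.5000]
Step 2: x=[3.6719 7.3594 11.2188 13.3906] v=[-0.8125 0.9375 -0.1250 1.0625]
Step 3: x=[3.4707 7.6153 10.9766 13.7598] v=[-0.8047 1.0235 -0.9688 1.4766]
Max displacement = 2.2500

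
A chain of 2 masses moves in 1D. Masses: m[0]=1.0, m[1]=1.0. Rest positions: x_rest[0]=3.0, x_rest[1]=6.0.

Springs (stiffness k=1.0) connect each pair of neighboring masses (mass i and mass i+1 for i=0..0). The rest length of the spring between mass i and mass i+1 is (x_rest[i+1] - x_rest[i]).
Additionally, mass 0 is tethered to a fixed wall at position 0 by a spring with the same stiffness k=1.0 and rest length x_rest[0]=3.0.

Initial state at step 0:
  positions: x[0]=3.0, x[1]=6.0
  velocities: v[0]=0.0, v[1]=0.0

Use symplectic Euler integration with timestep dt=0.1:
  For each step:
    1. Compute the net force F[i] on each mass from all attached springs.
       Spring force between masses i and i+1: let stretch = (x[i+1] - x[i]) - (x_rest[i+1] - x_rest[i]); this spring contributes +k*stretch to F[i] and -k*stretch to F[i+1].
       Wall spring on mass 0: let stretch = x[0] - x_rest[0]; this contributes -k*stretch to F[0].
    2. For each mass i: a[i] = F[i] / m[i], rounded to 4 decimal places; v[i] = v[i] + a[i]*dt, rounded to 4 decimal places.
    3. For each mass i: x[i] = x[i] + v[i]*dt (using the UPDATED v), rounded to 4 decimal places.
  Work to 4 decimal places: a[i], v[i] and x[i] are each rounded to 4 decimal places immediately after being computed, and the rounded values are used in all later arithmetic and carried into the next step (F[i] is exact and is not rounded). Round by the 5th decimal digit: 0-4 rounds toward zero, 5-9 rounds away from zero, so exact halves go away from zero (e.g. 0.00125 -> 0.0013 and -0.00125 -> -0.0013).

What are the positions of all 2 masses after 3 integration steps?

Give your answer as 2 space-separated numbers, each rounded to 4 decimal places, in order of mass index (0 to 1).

Answer: 3.0000 6.0000

Derivation:
Step 0: x=[3.0000 6.0000] v=[0.0000 0.0000]
Step 1: x=[3.0000 6.0000] v=[0.0000 0.0000]
Step 2: x=[3.0000 6.0000] v=[0.0000 0.0000]
Step 3: x=[3.0000 6.0000] v=[0.0000 0.0000]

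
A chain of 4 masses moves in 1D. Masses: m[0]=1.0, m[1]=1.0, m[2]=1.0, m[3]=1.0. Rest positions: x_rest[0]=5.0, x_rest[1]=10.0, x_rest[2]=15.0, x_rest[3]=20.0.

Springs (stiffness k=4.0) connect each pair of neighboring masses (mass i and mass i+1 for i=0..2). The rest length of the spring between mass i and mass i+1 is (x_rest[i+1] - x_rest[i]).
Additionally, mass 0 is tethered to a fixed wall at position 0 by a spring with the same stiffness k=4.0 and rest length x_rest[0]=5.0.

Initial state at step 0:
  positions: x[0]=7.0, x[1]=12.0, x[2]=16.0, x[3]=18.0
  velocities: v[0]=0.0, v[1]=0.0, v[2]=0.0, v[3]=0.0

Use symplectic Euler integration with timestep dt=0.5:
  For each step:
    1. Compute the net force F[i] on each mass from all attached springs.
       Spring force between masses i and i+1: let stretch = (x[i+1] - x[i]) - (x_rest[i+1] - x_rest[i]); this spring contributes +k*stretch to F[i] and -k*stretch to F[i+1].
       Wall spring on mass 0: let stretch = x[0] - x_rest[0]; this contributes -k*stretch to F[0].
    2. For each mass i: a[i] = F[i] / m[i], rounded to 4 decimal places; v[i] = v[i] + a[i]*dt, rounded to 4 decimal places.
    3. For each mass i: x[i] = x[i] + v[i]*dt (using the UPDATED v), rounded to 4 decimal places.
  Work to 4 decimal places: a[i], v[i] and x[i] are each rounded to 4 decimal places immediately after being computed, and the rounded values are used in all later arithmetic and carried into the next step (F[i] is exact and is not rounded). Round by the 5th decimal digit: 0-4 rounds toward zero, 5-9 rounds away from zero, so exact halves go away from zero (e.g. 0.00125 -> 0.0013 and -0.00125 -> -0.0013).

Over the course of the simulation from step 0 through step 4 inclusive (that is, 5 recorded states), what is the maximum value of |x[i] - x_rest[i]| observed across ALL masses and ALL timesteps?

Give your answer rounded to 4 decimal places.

Answer: 3.0000

Derivation:
Step 0: x=[7.0000 12.0000 16.0000 18.0000] v=[0.0000 0.0000 0.0000 0.0000]
Step 1: x=[5.0000 11.0000 14.0000 21.0000] v=[-4.0000 -2.0000 -4.0000 6.0000]
Step 2: x=[4.0000 7.0000 16.0000 22.0000] v=[-2.0000 -8.0000 4.0000 2.0000]
Step 3: x=[2.0000 9.0000 15.0000 22.0000] v=[-4.0000 4.0000 -2.0000 0.0000]
Step 4: x=[5.0000 10.0000 15.0000 20.0000] v=[6.0000 2.0000 0.0000 -4.0000]
Max displacement = 3.0000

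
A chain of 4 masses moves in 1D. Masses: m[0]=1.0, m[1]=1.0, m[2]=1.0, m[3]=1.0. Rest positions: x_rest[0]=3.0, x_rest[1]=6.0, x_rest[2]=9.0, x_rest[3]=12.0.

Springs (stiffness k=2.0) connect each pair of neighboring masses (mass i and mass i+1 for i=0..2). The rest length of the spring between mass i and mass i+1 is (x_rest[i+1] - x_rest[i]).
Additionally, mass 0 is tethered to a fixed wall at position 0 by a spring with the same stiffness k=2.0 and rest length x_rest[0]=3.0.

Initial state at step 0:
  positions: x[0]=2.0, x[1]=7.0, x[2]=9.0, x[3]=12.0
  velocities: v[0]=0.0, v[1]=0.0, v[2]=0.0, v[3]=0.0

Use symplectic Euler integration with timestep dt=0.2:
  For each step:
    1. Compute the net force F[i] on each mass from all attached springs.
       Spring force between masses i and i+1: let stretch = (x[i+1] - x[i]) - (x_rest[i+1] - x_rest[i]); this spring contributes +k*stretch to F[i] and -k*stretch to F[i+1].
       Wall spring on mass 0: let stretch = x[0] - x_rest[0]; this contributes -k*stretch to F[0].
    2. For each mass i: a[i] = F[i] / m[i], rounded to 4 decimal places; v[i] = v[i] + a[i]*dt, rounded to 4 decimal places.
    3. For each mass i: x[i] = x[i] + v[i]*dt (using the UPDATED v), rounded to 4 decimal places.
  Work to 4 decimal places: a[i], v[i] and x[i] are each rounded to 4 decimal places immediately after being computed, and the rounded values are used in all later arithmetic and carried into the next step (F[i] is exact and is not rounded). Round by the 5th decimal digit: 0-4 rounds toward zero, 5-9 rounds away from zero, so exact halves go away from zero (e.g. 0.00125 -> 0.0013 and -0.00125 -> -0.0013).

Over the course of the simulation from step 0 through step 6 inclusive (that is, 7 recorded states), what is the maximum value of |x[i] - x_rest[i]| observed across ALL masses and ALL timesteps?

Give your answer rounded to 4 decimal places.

Step 0: x=[2.0000 7.0000 9.0000 12.0000] v=[0.0000 0.0000 0.0000 0.0000]
Step 1: x=[2.2400 6.7600 9.0800 12.0000] v=[1.2000 -1.2000 0.4000 0.0000]
Step 2: x=[2.6624 6.3440 9.2080 12.0064] v=[2.1120 -2.0800 0.6400 0.0320]
Step 3: x=[3.1663 5.8626 9.3308 12.0289] v=[2.5197 -2.4070 0.6138 0.1126]
Step 4: x=[3.6326 5.4430 9.3920 12.0756] v=[2.3317 -2.0982 0.3058 0.2334]
Step 5: x=[3.9532 5.1944 9.3519 12.1476] v=[1.6028 -1.2428 -0.2004 0.3600]
Step 6: x=[4.0568 5.1791 9.2029 12.2359] v=[0.5180 -0.0763 -0.7451 0.4417]
Max displacement = 1.0568

Answer: 1.0568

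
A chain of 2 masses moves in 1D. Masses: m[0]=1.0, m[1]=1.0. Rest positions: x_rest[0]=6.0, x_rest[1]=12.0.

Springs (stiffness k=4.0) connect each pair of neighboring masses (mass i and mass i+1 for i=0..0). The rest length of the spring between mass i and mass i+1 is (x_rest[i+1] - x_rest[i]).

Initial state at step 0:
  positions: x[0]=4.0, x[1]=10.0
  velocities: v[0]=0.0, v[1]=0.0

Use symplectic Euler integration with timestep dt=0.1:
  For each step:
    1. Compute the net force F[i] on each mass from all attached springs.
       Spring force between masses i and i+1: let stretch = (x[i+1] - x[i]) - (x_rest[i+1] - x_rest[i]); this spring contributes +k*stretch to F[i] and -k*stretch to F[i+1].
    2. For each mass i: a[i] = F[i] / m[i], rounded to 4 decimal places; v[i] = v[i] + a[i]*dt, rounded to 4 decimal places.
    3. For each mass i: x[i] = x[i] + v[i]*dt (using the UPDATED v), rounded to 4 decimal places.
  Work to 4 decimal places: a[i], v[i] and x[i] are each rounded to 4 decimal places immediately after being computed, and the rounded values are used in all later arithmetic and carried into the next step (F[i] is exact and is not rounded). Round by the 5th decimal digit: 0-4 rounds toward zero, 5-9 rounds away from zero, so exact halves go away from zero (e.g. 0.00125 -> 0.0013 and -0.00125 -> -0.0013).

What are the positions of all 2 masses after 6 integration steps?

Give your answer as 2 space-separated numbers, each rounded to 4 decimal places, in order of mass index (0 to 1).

Answer: 4.0000 10.0000

Derivation:
Step 0: x=[4.0000 10.0000] v=[0.0000 0.0000]
Step 1: x=[4.0000 10.0000] v=[0.0000 0.0000]
Step 2: x=[4.0000 10.0000] v=[0.0000 0.0000]
Step 3: x=[4.0000 10.0000] v=[0.0000 0.0000]
Step 4: x=[4.0000 10.0000] v=[0.0000 0.0000]
Step 5: x=[4.0000 10.0000] v=[0.0000 0.0000]
Step 6: x=[4.0000 10.0000] v=[0.0000 0.0000]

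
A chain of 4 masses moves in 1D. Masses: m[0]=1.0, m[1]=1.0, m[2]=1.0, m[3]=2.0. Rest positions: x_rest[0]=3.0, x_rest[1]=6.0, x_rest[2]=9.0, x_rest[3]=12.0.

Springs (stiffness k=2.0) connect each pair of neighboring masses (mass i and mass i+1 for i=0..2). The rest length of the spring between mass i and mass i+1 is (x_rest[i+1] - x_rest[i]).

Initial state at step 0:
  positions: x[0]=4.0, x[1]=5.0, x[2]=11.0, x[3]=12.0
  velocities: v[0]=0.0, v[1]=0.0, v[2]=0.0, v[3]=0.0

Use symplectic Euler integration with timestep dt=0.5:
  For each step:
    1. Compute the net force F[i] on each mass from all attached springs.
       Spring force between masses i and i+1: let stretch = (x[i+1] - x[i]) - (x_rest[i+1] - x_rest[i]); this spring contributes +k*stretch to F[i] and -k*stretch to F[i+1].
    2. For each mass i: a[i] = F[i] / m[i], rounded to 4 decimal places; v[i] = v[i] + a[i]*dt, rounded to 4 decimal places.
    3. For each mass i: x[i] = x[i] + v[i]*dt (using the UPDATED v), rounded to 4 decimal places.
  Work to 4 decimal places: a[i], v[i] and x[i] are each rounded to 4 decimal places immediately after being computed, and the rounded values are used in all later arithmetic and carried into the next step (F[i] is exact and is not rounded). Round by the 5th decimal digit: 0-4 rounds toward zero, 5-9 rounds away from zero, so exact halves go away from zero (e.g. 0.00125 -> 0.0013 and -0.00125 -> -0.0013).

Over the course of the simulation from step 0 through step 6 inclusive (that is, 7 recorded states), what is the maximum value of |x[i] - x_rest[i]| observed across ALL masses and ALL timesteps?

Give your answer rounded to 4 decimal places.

Answer: 2.4571

Derivation:
Step 0: x=[4.0000 5.0000 11.0000 12.0000] v=[0.0000 0.0000 0.0000 0.0000]
Step 1: x=[3.0000 7.5000 8.5000 12.5000] v=[-2.0000 5.0000 -5.0000 1.0000]
Step 2: x=[2.7500 8.2500 7.5000 12.7500] v=[-0.5000 1.5000 -2.0000 0.5000]
Step 3: x=[3.7500 5.8750 9.5000 12.4375] v=[2.0000 -4.7500 4.0000 -0.6250]
Step 4: x=[4.3125 4.2500 11.1563 12.1406] v=[1.1250 -3.2500 3.3125 -0.5938]
Step 5: x=[3.3438 6.1094 9.8516 12.3477] v=[-1.9375 3.7188 -2.6095 0.4141]
Step 6: x=[2.2579 8.4571 7.9238 12.6808] v=[-2.1719 4.6954 -3.8556 0.6661]
Max displacement = 2.4571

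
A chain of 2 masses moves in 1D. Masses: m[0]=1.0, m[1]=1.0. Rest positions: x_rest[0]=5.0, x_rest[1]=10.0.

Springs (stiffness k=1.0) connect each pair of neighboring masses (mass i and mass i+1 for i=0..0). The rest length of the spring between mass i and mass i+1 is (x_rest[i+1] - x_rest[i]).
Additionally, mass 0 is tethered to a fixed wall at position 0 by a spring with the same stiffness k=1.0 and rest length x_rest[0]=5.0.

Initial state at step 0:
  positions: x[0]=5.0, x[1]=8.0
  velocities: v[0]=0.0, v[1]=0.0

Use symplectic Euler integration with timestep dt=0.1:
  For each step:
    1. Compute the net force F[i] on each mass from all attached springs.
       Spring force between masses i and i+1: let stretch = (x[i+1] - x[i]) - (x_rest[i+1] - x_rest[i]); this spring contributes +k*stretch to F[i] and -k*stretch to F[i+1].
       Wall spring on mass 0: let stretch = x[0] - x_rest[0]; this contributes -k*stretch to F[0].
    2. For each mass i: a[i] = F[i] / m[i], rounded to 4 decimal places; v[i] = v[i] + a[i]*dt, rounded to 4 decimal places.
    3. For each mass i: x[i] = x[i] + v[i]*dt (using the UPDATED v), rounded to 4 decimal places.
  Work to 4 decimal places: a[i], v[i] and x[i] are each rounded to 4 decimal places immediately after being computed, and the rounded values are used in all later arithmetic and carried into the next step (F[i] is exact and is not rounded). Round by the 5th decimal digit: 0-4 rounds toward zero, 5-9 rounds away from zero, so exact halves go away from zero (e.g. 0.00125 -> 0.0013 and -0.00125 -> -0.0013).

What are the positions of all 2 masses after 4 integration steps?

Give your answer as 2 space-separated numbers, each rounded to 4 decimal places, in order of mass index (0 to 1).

Answer: 4.8089 8.1941

Derivation:
Step 0: x=[5.0000 8.0000] v=[0.0000 0.0000]
Step 1: x=[4.9800 8.0200] v=[-0.2000 0.2000]
Step 2: x=[4.9406 8.0596] v=[-0.3940 0.3960]
Step 3: x=[4.8830 8.1180] v=[-0.5762 0.5841]
Step 4: x=[4.8089 8.1941] v=[-0.7410 0.7606]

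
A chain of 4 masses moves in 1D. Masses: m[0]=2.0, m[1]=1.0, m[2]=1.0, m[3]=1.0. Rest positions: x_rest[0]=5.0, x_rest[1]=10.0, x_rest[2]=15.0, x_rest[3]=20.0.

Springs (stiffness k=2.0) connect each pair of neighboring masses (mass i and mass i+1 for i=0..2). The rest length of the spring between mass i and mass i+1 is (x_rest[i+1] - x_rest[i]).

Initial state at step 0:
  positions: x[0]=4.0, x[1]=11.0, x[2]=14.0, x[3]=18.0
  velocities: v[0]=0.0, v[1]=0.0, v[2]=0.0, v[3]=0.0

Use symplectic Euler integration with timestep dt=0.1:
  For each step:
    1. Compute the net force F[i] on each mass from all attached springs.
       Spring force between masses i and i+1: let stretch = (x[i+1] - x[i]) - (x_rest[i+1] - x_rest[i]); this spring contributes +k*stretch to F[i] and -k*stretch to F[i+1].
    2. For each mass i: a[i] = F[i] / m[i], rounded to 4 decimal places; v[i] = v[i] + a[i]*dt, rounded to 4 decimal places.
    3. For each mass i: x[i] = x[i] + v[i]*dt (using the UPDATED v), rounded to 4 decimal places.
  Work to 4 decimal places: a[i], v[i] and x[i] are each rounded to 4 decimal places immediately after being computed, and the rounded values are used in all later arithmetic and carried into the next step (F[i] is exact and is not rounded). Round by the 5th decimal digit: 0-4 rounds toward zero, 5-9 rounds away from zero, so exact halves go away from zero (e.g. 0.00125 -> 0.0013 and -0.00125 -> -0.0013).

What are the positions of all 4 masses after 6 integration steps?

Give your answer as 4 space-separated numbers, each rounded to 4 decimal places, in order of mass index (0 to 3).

Step 0: x=[4.0000 11.0000 14.0000 18.0000] v=[0.0000 0.0000 0.0000 0.0000]
Step 1: x=[4.0200 10.9200 14.0200 18.0200] v=[0.2000 -0.8000 0.2000 0.2000]
Step 2: x=[4.0590 10.7640 14.0580 18.0600] v=[0.3900 -1.5600 0.3800 0.4000]
Step 3: x=[4.1151 10.5398 14.1102 18.1200] v=[0.5605 -2.2422 0.5216 0.5996]
Step 4: x=[4.1854 10.2585 14.1712 18.1998] v=[0.7030 -2.8131 0.6095 0.7976]
Step 5: x=[4.2664 9.9340 14.2345 18.2990] v=[0.8103 -3.2452 0.6327 0.9919]
Step 6: x=[4.3541 9.5821 14.2931 18.4169] v=[0.8771 -3.5186 0.5855 1.1790]

Answer: 4.3541 9.5821 14.2931 18.4169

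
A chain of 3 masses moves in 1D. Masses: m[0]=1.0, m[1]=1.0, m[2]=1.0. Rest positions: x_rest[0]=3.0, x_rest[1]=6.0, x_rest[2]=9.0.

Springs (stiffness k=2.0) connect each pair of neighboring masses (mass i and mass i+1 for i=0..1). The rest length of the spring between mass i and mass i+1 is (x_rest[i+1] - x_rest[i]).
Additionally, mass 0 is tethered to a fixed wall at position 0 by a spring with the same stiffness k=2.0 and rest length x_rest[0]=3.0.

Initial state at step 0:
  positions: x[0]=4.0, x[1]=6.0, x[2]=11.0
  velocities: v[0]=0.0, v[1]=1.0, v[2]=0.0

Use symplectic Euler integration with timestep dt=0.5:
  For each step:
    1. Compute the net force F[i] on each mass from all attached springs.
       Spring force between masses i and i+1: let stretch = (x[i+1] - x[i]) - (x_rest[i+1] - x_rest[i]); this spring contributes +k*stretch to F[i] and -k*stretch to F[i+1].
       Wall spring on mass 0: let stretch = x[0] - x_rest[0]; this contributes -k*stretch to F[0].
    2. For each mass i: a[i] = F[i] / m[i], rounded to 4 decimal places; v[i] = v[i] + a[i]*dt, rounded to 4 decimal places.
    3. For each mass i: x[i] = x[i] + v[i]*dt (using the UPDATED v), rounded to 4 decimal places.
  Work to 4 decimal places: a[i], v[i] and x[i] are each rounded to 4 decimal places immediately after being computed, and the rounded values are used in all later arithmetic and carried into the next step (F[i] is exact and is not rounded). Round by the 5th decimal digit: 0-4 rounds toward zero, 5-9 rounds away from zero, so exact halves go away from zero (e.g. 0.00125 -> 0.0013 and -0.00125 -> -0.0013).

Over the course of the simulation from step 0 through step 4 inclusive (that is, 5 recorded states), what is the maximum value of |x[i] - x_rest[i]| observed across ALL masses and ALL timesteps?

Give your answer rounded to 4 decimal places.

Answer: 2.5000

Derivation:
Step 0: x=[4.0000 6.0000 11.0000] v=[0.0000 1.0000 0.0000]
Step 1: x=[3.0000 8.0000 10.0000] v=[-2.0000 4.0000 -2.0000]
Step 2: x=[3.0000 8.5000 9.5000] v=[0.0000 1.0000 -1.0000]
Step 3: x=[4.2500 6.7500 10.0000] v=[2.5000 -3.5000 1.0000]
Step 4: x=[4.6250 5.3750 10.3750] v=[0.7500 -2.7500 0.7500]
Max displacement = 2.5000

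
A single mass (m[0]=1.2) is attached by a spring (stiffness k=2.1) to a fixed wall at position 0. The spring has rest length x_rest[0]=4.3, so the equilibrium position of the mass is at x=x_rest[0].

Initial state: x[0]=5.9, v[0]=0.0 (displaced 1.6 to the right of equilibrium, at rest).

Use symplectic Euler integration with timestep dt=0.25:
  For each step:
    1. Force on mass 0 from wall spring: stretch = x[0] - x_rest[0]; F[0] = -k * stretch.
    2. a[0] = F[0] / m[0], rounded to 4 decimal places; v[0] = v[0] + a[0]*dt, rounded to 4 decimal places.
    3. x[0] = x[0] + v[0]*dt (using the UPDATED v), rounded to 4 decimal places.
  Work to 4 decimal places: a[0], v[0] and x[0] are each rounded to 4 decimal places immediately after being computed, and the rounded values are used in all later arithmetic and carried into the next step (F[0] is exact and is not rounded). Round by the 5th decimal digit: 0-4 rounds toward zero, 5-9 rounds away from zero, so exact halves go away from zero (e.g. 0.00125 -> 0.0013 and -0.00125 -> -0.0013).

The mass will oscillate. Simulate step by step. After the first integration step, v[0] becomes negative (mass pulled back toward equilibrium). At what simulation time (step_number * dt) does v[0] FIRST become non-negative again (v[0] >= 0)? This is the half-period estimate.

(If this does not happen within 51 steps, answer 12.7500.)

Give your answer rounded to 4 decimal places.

Step 0: x=[5.9000] v=[0.0000]
Step 1: x=[5.7250] v=[-0.7000]
Step 2: x=[5.3941] v=[-1.3235]
Step 3: x=[4.9436] v=[-1.8022]
Step 4: x=[4.4227] v=[-2.0838]
Step 5: x=[3.8883] v=[-2.1375]
Step 6: x=[3.3990] v=[-1.9574]
Step 7: x=[3.0082] v=[-1.5632]
Step 8: x=[2.7587] v=[-0.9980]
Step 9: x=[2.6778] v=[-0.3237]
Step 10: x=[2.7743] v=[0.3860]
First v>=0 after going negative at step 10, time=2.5000

Answer: 2.5000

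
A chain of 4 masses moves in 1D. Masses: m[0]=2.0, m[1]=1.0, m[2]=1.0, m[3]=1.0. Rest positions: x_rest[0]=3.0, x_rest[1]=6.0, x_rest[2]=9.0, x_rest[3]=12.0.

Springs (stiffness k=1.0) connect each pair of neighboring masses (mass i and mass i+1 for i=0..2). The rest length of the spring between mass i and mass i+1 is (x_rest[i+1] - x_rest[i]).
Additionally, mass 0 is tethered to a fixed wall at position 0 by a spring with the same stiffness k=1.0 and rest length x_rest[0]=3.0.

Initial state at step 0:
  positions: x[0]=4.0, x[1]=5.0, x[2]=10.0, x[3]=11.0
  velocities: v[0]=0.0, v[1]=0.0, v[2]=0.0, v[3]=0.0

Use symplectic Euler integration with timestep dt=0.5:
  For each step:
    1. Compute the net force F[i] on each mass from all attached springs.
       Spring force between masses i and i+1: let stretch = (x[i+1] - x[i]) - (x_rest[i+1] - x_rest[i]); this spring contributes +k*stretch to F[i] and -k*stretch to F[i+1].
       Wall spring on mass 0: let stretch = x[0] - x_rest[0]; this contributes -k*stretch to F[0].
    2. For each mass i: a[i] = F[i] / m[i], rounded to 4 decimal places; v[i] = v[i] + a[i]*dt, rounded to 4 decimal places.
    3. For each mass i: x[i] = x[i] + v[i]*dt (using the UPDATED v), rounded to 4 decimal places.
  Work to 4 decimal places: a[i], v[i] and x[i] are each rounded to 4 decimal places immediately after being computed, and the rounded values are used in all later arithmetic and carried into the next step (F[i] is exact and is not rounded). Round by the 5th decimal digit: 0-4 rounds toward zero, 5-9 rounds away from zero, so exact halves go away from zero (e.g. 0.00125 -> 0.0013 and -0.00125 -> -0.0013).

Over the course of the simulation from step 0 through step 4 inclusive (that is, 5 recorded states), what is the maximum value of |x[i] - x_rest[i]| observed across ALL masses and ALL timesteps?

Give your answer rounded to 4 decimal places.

Step 0: x=[4.0000 5.0000 10.0000 11.0000] v=[0.0000 0.0000 0.0000 0.0000]
Step 1: x=[3.6250 6.0000 9.0000 11.5000] v=[-0.7500 2.0000 -2.0000 1.0000]
Step 2: x=[3.0938 7.1563 7.8750 12.1250] v=[-1.0625 2.3125 -2.2500 1.2500]
Step 3: x=[2.6837 7.4766 7.6328 12.4375] v=[-0.8203 0.6406 -0.4844 0.6250]
Step 4: x=[2.5372 6.6377 8.5528 12.2988] v=[-0.2930 -1.6778 1.8399 -0.2774]
Max displacement = 1.4766

Answer: 1.4766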